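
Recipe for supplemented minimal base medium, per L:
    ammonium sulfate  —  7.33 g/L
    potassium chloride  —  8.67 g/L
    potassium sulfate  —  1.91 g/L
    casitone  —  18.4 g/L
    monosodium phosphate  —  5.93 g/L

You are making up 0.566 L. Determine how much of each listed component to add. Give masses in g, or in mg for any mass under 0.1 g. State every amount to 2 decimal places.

ammonium sulfate 4.15 g; potassium chloride 4.91 g; potassium sulfate 1.08 g; casitone 10.41 g; monosodium phosphate 3.36 g

Working volume: 0.566 L.
ammonium sulfate: 7.33 g/L × 0.566 L = 4.15 g
potassium chloride: 8.67 g/L × 0.566 L = 4.91 g
potassium sulfate: 1.91 g/L × 0.566 L = 1.08 g
casitone: 18.4 g/L × 0.566 L = 10.41 g
monosodium phosphate: 5.93 g/L × 0.566 L = 3.36 g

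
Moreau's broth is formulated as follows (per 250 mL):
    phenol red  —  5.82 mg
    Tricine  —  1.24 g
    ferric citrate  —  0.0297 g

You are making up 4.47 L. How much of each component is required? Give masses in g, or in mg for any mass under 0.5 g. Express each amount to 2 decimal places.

phenol red 104.06 mg; Tricine 22.17 g; ferric citrate 0.53 g

Scale factor = 4470 mL / 250 mL = 17.88.
phenol red: 5.82 mg × (4470 mL / 250 mL) = 104.06 mg
Tricine: 1.24 g × (4470 mL / 250 mL) = 22.17 g
ferric citrate: 0.0297 g × (4470 mL / 250 mL) = 0.53 g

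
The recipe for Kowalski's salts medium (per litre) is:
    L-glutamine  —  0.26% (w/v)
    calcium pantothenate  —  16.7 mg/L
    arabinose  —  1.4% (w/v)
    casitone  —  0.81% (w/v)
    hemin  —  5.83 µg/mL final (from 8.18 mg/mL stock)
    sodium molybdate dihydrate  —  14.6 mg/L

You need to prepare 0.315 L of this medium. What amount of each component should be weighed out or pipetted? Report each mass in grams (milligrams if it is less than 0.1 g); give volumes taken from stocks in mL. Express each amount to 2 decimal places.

L-glutamine 0.82 g; calcium pantothenate 5.26 mg; arabinose 4.41 g; casitone 2.55 g; hemin 0.22 mL; sodium molybdate dihydrate 4.60 mg

Working volume: 0.315 L.
L-glutamine: 0.26 g per 100 mL × 315 mL ÷ 100 = 0.82 g
calcium pantothenate: 16.7 mg/L × 0.315 L = 5.26 mg
arabinose: 1.4 g per 100 mL × 315 mL ÷ 100 = 4.41 g
casitone: 0.81 g per 100 mL × 315 mL ÷ 100 = 2.55 g
hemin: V = C2·V2/C1 = 5.83 µg/mL × 315 mL ÷ 8180 µg/mL = 0.22 mL
sodium molybdate dihydrate: 14.6 mg/L × 0.315 L = 4.60 mg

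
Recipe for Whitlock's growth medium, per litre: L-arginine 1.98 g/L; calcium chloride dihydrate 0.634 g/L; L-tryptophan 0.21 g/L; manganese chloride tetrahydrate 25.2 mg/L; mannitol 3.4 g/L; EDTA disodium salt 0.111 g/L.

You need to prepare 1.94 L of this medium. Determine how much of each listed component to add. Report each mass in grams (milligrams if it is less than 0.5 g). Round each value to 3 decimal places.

Working volume: 1.94 L.
L-arginine: 1.98 g/L × 1.94 L = 3.841 g
calcium chloride dihydrate: 0.634 g/L × 1.94 L = 1.230 g
L-tryptophan: 0.21 g/L × 1.94 L = 0.4074 g = 407.400 mg
manganese chloride tetrahydrate: 25.2 mg/L × 1.94 L = 48.888 mg
mannitol: 3.4 g/L × 1.94 L = 6.596 g
EDTA disodium salt: 0.111 g/L × 1.94 L = 0.21534 g = 215.340 mg

L-arginine 3.841 g; calcium chloride dihydrate 1.230 g; L-tryptophan 407.400 mg; manganese chloride tetrahydrate 48.888 mg; mannitol 6.596 g; EDTA disodium salt 215.340 mg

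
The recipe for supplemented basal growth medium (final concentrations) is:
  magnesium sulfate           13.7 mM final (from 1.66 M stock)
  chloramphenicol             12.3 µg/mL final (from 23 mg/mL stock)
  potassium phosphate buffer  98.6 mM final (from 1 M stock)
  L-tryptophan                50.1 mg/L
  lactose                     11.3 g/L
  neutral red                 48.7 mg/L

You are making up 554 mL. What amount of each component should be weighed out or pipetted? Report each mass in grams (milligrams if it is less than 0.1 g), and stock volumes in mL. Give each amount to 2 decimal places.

magnesium sulfate 4.57 mL; chloramphenicol 0.30 mL; potassium phosphate buffer 54.62 mL; L-tryptophan 27.76 mg; lactose 6.26 g; neutral red 26.98 mg

Working volume: 554 mL = 0.554 L.
magnesium sulfate: V = C2·V2/C1 = 13.7 mM × 554 mL ÷ 1660 mM = 4.57 mL
chloramphenicol: V = C2·V2/C1 = 12.3 µg/mL × 554 mL ÷ 23000 µg/mL = 0.30 mL
potassium phosphate buffer: V = C2·V2/C1 = 98.6 mM × 554 mL ÷ 1000 mM = 54.62 mL
L-tryptophan: 50.1 mg/L × 0.554 L = 27.76 mg
lactose: 11.3 g/L × 0.554 L = 6.26 g
neutral red: 48.7 mg/L × 0.554 L = 26.98 mg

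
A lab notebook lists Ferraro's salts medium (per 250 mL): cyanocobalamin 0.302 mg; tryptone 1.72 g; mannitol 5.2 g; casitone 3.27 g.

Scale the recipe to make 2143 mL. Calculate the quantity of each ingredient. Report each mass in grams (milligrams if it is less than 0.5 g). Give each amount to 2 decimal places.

Scale factor = 2143 mL / 250 mL = 8.572.
cyanocobalamin: 0.302 mg × (2143 mL / 250 mL) = 2.59 mg
tryptone: 1.72 g × (2143 mL / 250 mL) = 14.74 g
mannitol: 5.2 g × (2143 mL / 250 mL) = 44.57 g
casitone: 3.27 g × (2143 mL / 250 mL) = 28.03 g

cyanocobalamin 2.59 mg; tryptone 14.74 g; mannitol 44.57 g; casitone 28.03 g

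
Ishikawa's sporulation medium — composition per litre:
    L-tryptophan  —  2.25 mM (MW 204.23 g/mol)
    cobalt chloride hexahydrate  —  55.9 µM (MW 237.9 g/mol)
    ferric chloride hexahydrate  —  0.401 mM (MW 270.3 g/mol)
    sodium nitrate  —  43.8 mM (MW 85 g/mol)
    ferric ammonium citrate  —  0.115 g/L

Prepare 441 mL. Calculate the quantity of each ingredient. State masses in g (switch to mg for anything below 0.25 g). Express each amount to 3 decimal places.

L-tryptophan 202.647 mg; cobalt chloride hexahydrate 5.865 mg; ferric chloride hexahydrate 47.800 mg; sodium nitrate 1.642 g; ferric ammonium citrate 50.715 mg

Working volume: 441 mL = 0.441 L.
L-tryptophan: 2.25 mmol/L × 204.23 mg/mmol × 0.441 L = 202.647 mg
cobalt chloride hexahydrate: 55.9 µmol/L × 237.9 g/mol × 0.441 L ÷ 1000 = 5.865 mg
ferric chloride hexahydrate: 0.401 mmol/L × 270.3 mg/mmol × 0.441 L = 47.800 mg
sodium nitrate: 43.8 mmol/L × 85 g/mol × 0.441 L ÷ 1000 = 1.642 g
ferric ammonium citrate: 0.115 g/L × 0.441 L = 0.050715 g = 50.715 mg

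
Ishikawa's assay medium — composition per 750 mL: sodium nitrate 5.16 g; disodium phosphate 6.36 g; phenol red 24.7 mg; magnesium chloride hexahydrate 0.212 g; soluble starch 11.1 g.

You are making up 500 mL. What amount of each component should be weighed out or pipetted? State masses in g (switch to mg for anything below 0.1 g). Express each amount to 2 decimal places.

sodium nitrate 3.44 g; disodium phosphate 4.24 g; phenol red 16.47 mg; magnesium chloride hexahydrate 0.14 g; soluble starch 7.40 g

Ratio of target to recipe volume: 500 / 750 = 0.666667.
sodium nitrate: 5.16 g × (500 mL / 750 mL) = 3.44 g
disodium phosphate: 6.36 g × (500 mL / 750 mL) = 4.24 g
phenol red: 24.7 mg × (500 mL / 750 mL) = 16.47 mg
magnesium chloride hexahydrate: 0.212 g × (500 mL / 750 mL) = 0.14 g
soluble starch: 11.1 g × (500 mL / 750 mL) = 7.40 g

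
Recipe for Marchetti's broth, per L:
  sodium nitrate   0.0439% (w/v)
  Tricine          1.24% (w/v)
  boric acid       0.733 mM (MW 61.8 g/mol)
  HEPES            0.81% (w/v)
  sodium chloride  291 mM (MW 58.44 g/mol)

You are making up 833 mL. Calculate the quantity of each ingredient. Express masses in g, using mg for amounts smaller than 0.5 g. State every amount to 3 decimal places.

sodium nitrate 365.687 mg; Tricine 10.329 g; boric acid 37.734 mg; HEPES 6.747 g; sodium chloride 14.166 g

Target volume = 833 mL = 0.833 L.
sodium nitrate: 0.0439 g per 100 mL × 833 mL ÷ 100 = 0.365687 g = 365.687 mg
Tricine: 1.24 g per 100 mL × 833 mL ÷ 100 = 10.329 g
boric acid: 0.733 mmol/L × 61.8 mg/mmol × 0.833 L = 37.734 mg
HEPES: 0.81 g per 100 mL × 833 mL ÷ 100 = 6.747 g
sodium chloride: 291 mmol/L × 58.44 g/mol × 0.833 L ÷ 1000 = 14.166 g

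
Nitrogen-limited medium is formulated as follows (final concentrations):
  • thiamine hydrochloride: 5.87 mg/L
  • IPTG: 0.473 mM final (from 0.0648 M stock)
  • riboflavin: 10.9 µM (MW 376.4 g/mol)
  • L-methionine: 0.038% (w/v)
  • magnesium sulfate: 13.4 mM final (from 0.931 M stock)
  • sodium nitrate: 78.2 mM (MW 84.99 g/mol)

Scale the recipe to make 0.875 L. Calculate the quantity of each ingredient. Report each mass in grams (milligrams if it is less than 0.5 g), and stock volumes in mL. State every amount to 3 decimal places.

Working volume: 0.875 L.
thiamine hydrochloride: 5.87 mg/L × 0.875 L = 5.136 mg
IPTG: C1V1 = C2V2 → 0.473 mM × 875 mL ÷ 64.8 mM = 6.387 mL
riboflavin: 10.9 µmol/L × 376.4 g/mol × 0.875 L ÷ 1000 = 3.590 mg
L-methionine: 0.038% w/v = 0.38 g/L → 0.38 × 0.875 L = 0.3325 g = 332.500 mg
magnesium sulfate: C1V1 = C2V2 → 13.4 mM × 875 mL ÷ 931 mM = 12.594 mL
sodium nitrate: 78.2 mmol/L × 84.99 g/mol × 0.875 L ÷ 1000 = 5.815 g

thiamine hydrochloride 5.136 mg; IPTG 6.387 mL; riboflavin 3.590 mg; L-methionine 332.500 mg; magnesium sulfate 12.594 mL; sodium nitrate 5.815 g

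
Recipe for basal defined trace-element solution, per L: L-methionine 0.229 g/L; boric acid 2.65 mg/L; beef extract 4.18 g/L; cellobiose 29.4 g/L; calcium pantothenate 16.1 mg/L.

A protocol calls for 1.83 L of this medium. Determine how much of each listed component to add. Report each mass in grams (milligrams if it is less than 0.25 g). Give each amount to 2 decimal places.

Scale factor relative to 1 L: 1.83.
L-methionine: 0.229 g/L × 1.83 L = 0.42 g
boric acid: 2.65 mg/L × 1.83 L = 4.85 mg
beef extract: 4.18 g/L × 1.83 L = 7.65 g
cellobiose: 29.4 g/L × 1.83 L = 53.80 g
calcium pantothenate: 16.1 mg/L × 1.83 L = 29.46 mg

L-methionine 0.42 g; boric acid 4.85 mg; beef extract 7.65 g; cellobiose 53.80 g; calcium pantothenate 29.46 mg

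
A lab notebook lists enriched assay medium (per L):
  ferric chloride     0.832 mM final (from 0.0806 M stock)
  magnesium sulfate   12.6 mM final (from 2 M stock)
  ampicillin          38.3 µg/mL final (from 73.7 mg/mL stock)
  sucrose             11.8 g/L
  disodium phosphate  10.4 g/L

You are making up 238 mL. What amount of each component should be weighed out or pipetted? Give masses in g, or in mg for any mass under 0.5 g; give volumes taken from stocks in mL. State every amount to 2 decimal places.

ferric chloride 2.46 mL; magnesium sulfate 1.50 mL; ampicillin 0.12 mL; sucrose 2.81 g; disodium phosphate 2.48 g

Working volume: 238 mL = 0.238 L.
ferric chloride: C1V1 = C2V2 → 0.832 mM × 238 mL ÷ 80.6 mM = 2.46 mL
magnesium sulfate: V = C2·V2/C1 = 12.6 mM × 238 mL ÷ 2000 mM = 1.50 mL
ampicillin: dilute stock: 38.3 µg/mL × 238 mL ÷ 73700 µg/mL = 0.12 mL
sucrose: 11.8 g/L × 0.238 L = 2.81 g
disodium phosphate: 10.4 g/L × 0.238 L = 2.48 g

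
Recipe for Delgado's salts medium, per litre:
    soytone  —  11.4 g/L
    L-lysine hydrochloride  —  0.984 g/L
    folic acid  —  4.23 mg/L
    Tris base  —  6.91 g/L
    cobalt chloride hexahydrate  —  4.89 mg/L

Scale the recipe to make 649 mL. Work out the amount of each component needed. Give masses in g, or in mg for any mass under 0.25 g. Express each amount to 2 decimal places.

Working volume: 649 mL = 0.649 L.
soytone: 11.4 g/L × 0.649 L = 7.40 g
L-lysine hydrochloride: 0.984 g/L × 0.649 L = 0.64 g
folic acid: 4.23 mg/L × 0.649 L = 2.75 mg
Tris base: 6.91 g/L × 0.649 L = 4.48 g
cobalt chloride hexahydrate: 4.89 mg/L × 0.649 L = 3.17 mg

soytone 7.40 g; L-lysine hydrochloride 0.64 g; folic acid 2.75 mg; Tris base 4.48 g; cobalt chloride hexahydrate 3.17 mg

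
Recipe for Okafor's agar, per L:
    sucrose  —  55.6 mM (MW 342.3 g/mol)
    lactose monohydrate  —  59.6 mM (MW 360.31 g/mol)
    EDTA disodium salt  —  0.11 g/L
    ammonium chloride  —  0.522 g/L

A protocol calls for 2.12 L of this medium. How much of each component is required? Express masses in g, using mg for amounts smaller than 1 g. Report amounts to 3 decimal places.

Scale factor relative to 1 L: 2.12.
sucrose: 55.6 mmol/L × 342.3 g/mol × 2.12 L ÷ 1000 = 40.348 g
lactose monohydrate: 59.6 mmol/L × 360.31 g/mol × 2.12 L ÷ 1000 = 45.526 g
EDTA disodium salt: 0.11 g/L × 2.12 L = 0.2332 g = 233.200 mg
ammonium chloride: 0.522 g/L × 2.12 L = 1.107 g

sucrose 40.348 g; lactose monohydrate 45.526 g; EDTA disodium salt 233.200 mg; ammonium chloride 1.107 g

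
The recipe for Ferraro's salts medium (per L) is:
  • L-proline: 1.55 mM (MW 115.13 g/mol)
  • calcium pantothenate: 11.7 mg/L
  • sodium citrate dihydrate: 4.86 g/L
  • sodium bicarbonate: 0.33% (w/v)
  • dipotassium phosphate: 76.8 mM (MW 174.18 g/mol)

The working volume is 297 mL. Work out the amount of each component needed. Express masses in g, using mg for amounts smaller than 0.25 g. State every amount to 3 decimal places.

L-proline 53.000 mg; calcium pantothenate 3.475 mg; sodium citrate dihydrate 1.443 g; sodium bicarbonate 0.980 g; dipotassium phosphate 3.973 g

Target volume = 297 mL = 0.297 L.
L-proline: 1.55 mmol/L × 115.13 mg/mmol × 0.297 L = 53.000 mg
calcium pantothenate: 11.7 mg/L × 0.297 L = 3.475 mg
sodium citrate dihydrate: 4.86 g/L × 0.297 L = 1.443 g
sodium bicarbonate: 0.33% w/v = 3.3 g/L → 3.3 × 0.297 L = 0.980 g
dipotassium phosphate: 76.8 mmol/L × 174.18 g/mol × 0.297 L ÷ 1000 = 3.973 g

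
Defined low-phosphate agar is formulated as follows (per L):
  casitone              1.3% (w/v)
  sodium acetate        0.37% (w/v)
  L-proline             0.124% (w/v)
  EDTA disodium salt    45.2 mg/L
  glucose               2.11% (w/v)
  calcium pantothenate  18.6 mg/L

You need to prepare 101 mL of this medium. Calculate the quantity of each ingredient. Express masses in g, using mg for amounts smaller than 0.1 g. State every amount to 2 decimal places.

Scale factor relative to 1 L: 0.101.
casitone: 1.3 g per 100 mL × 101 mL ÷ 100 = 1.31 g
sodium acetate: 0.37% w/v = 3.7 g/L → 3.7 × 0.101 L = 0.37 g
L-proline: 0.124% w/v = 1.24 g/L → 1.24 × 0.101 L = 0.13 g
EDTA disodium salt: 45.2 mg/L × 0.101 L = 4.57 mg
glucose: 2.11 g per 100 mL × 101 mL ÷ 100 = 2.13 g
calcium pantothenate: 18.6 mg/L × 0.101 L = 1.88 mg

casitone 1.31 g; sodium acetate 0.37 g; L-proline 0.13 g; EDTA disodium salt 4.57 mg; glucose 2.13 g; calcium pantothenate 1.88 mg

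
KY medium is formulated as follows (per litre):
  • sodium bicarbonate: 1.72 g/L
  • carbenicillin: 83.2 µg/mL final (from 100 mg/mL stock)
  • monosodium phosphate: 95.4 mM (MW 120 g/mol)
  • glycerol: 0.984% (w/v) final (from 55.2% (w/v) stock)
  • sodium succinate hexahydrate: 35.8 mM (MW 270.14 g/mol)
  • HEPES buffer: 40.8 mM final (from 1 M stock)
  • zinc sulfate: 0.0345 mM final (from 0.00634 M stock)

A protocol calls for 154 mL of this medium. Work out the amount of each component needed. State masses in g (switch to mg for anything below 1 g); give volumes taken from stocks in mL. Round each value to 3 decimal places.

Scale factor relative to 1 L: 0.154.
sodium bicarbonate: 1.72 g/L × 0.154 L = 0.26488 g = 264.880 mg
carbenicillin: C1V1 = C2V2 → 83.2 µg/mL × 154 mL ÷ 100000 µg/mL = 0.128 mL
monosodium phosphate: 95.4 mmol/L × 120 g/mol × 0.154 L ÷ 1000 = 1.763 g
glycerol: V = C2·V2/C1 = 0.984% ÷ 55.2% × 154 mL = 2.745 mL
sodium succinate hexahydrate: 35.8 mmol/L × 270.14 g/mol × 0.154 L ÷ 1000 = 1.489 g
HEPES buffer: C1V1 = C2V2 → 40.8 mM × 154 mL ÷ 1000 mM = 6.283 mL
zinc sulfate: V = C2·V2/C1 = 0.0345 mM × 154 mL ÷ 6.34 mM = 0.838 mL

sodium bicarbonate 264.880 mg; carbenicillin 0.128 mL; monosodium phosphate 1.763 g; glycerol 2.745 mL; sodium succinate hexahydrate 1.489 g; HEPES buffer 6.283 mL; zinc sulfate 0.838 mL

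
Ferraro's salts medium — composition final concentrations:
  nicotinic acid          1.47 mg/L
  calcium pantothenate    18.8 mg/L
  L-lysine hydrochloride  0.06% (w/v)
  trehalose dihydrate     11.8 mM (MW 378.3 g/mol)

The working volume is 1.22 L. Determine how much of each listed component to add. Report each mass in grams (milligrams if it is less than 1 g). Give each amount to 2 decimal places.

Working volume: 1.22 L.
nicotinic acid: 1.47 mg/L × 1.22 L = 1.79 mg
calcium pantothenate: 18.8 mg/L × 1.22 L = 22.94 mg
L-lysine hydrochloride: 0.06% w/v = 0.6 g/L → 0.6 × 1.22 L = 0.732 g = 732.00 mg
trehalose dihydrate: 11.8 mmol/L × 378.3 g/mol × 1.22 L ÷ 1000 = 5.45 g

nicotinic acid 1.79 mg; calcium pantothenate 22.94 mg; L-lysine hydrochloride 732.00 mg; trehalose dihydrate 5.45 g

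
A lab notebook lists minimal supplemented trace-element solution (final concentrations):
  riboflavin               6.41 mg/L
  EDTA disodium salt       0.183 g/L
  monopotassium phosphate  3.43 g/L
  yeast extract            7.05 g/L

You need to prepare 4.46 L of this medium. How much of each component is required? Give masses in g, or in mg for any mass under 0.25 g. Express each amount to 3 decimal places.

Scale factor relative to 1 L: 4.46.
riboflavin: 6.41 mg/L × 4.46 L = 28.589 mg
EDTA disodium salt: 0.183 g/L × 4.46 L = 0.816 g
monopotassium phosphate: 3.43 g/L × 4.46 L = 15.298 g
yeast extract: 7.05 g/L × 4.46 L = 31.443 g

riboflavin 28.589 mg; EDTA disodium salt 0.816 g; monopotassium phosphate 15.298 g; yeast extract 31.443 g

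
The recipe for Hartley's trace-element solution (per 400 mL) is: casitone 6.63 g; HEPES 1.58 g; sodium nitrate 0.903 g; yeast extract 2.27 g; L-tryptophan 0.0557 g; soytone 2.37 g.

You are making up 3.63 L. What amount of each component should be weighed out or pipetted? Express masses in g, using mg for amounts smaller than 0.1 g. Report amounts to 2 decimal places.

casitone 60.17 g; HEPES 14.34 g; sodium nitrate 8.19 g; yeast extract 20.60 g; L-tryptophan 0.51 g; soytone 21.51 g

Ratio of target to recipe volume: 3630 / 400 = 9.075.
casitone: 6.63 g × (3630 mL / 400 mL) = 60.17 g
HEPES: 1.58 g × (3630 mL / 400 mL) = 14.34 g
sodium nitrate: 0.903 g × (3630 mL / 400 mL) = 8.19 g
yeast extract: 2.27 g × (3630 mL / 400 mL) = 20.60 g
L-tryptophan: 0.0557 g × (3630 mL / 400 mL) = 0.51 g
soytone: 2.37 g × (3630 mL / 400 mL) = 21.51 g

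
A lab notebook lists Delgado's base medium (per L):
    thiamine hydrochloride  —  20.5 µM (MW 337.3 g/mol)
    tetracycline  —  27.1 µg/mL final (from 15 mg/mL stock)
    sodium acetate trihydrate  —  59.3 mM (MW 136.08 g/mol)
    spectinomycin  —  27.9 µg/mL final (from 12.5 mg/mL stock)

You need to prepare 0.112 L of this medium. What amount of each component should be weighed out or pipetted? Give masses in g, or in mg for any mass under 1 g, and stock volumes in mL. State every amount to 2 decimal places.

Working volume: 0.112 L.
thiamine hydrochloride: 20.5 µmol/L × 337.3 g/mol × 0.112 L ÷ 1000 = 0.77 mg
tetracycline: dilute stock: 27.1 µg/mL × 112 mL ÷ 15000 µg/mL = 0.20 mL
sodium acetate trihydrate: 59.3 mmol/L × 136.08 mg/mmol × 0.112 L = 903.79 mg
spectinomycin: dilute stock: 27.9 µg/mL × 112 mL ÷ 12500 µg/mL = 0.25 mL

thiamine hydrochloride 0.77 mg; tetracycline 0.20 mL; sodium acetate trihydrate 903.79 mg; spectinomycin 0.25 mL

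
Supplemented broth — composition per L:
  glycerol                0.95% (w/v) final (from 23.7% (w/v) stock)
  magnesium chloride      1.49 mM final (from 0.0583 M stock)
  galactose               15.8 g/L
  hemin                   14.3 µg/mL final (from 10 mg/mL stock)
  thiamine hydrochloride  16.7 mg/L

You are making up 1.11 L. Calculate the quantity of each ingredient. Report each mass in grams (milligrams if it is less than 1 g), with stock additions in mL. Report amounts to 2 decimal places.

glycerol 44.49 mL; magnesium chloride 28.37 mL; galactose 17.54 g; hemin 1.59 mL; thiamine hydrochloride 18.54 mg

Scale factor relative to 1 L: 1.11.
glycerol: C1V1 = C2V2 → 0.95% ÷ 23.7% × 1110 mL = 44.49 mL
magnesium chloride: V = C2·V2/C1 = 1.49 mM × 1110 mL ÷ 58.3 mM = 28.37 mL
galactose: 15.8 g/L × 1.11 L = 17.54 g
hemin: V = C2·V2/C1 = 14.3 µg/mL × 1110 mL ÷ 10000 µg/mL = 1.59 mL
thiamine hydrochloride: 16.7 mg/L × 1.11 L = 18.54 mg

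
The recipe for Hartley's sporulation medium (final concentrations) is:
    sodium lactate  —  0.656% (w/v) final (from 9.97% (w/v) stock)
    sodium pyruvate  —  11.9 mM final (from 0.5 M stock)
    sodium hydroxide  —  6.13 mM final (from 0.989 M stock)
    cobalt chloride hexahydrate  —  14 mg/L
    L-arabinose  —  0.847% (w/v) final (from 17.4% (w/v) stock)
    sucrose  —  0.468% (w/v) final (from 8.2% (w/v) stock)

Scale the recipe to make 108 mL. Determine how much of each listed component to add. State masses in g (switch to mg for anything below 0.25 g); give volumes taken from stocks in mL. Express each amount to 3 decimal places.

Scale factor relative to 1 L: 0.108.
sodium lactate: V = C2·V2/C1 = 0.656% ÷ 9.97% × 108 mL = 7.106 mL
sodium pyruvate: V = C2·V2/C1 = 11.9 mM × 108 mL ÷ 500 mM = 2.570 mL
sodium hydroxide: C1V1 = C2V2 → 6.13 mM × 108 mL ÷ 989 mM = 0.669 mL
cobalt chloride hexahydrate: 14 mg/L × 0.108 L = 1.512 mg
L-arabinose: V = C2·V2/C1 = 0.847% ÷ 17.4% × 108 mL = 5.257 mL
sucrose: C1V1 = C2V2 → 0.468% ÷ 8.2% × 108 mL = 6.164 mL

sodium lactate 7.106 mL; sodium pyruvate 2.570 mL; sodium hydroxide 0.669 mL; cobalt chloride hexahydrate 1.512 mg; L-arabinose 5.257 mL; sucrose 6.164 mL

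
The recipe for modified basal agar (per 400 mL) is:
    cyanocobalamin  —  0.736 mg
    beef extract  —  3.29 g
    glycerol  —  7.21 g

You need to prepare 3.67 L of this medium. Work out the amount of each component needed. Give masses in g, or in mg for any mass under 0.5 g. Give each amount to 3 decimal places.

cyanocobalamin 6.753 mg; beef extract 30.186 g; glycerol 66.152 g

Scale factor = 3670 mL / 400 mL = 9.175.
cyanocobalamin: 0.736 mg × (3670 mL / 400 mL) = 6.753 mg
beef extract: 3.29 g × (3670 mL / 400 mL) = 30.186 g
glycerol: 7.21 g × (3670 mL / 400 mL) = 66.152 g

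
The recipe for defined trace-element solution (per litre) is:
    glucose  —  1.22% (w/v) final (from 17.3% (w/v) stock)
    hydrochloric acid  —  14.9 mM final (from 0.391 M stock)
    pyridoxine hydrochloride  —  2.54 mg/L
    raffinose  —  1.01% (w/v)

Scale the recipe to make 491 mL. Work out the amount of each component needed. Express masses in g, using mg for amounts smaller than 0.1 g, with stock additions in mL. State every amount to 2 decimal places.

Scale factor relative to 1 L: 0.491.
glucose: V = C2·V2/C1 = 1.22% ÷ 17.3% × 491 mL = 34.63 mL
hydrochloric acid: dilute stock: 14.9 mM × 491 mL ÷ 391 mM = 18.71 mL
pyridoxine hydrochloride: 2.54 mg/L × 0.491 L = 1.25 mg
raffinose: 1.01% w/v = 10.1 g/L → 10.1 × 0.491 L = 4.96 g

glucose 34.63 mL; hydrochloric acid 18.71 mL; pyridoxine hydrochloride 1.25 mg; raffinose 4.96 g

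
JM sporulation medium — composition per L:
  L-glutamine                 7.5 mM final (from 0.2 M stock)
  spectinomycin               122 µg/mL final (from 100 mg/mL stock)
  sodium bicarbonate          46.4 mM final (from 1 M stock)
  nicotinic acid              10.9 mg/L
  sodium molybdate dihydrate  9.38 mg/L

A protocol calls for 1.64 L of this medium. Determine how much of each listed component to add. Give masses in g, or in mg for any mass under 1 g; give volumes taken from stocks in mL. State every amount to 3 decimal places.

Working volume: 1.64 L.
L-glutamine: C1V1 = C2V2 → 7.5 mM × 1640 mL ÷ 200 mM = 61.500 mL
spectinomycin: V = C2·V2/C1 = 122 µg/mL × 1640 mL ÷ 100000 µg/mL = 2.001 mL
sodium bicarbonate: dilute stock: 46.4 mM × 1640 mL ÷ 1000 mM = 76.096 mL
nicotinic acid: 10.9 mg/L × 1.64 L = 17.876 mg
sodium molybdate dihydrate: 9.38 mg/L × 1.64 L = 15.383 mg

L-glutamine 61.500 mL; spectinomycin 2.001 mL; sodium bicarbonate 76.096 mL; nicotinic acid 17.876 mg; sodium molybdate dihydrate 15.383 mg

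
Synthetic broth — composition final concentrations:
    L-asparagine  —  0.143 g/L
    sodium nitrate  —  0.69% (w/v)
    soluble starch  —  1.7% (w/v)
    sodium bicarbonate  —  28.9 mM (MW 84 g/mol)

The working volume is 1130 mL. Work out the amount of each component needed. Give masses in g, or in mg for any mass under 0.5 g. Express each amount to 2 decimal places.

Scale factor relative to 1 L: 1.13.
L-asparagine: 0.143 g/L × 1.13 L = 0.16159 g = 161.59 mg
sodium nitrate: 0.69 g per 100 mL × 1130 mL ÷ 100 = 7.80 g
soluble starch: 1.7 g per 100 mL × 1130 mL ÷ 100 = 19.21 g
sodium bicarbonate: 28.9 mmol/L × 84 g/mol × 1.13 L ÷ 1000 = 2.74 g

L-asparagine 161.59 mg; sodium nitrate 7.80 g; soluble starch 19.21 g; sodium bicarbonate 2.74 g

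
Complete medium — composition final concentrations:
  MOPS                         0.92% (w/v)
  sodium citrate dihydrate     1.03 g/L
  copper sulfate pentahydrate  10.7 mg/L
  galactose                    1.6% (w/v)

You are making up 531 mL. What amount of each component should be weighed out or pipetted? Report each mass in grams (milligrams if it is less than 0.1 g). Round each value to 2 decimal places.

Target volume = 531 mL = 0.531 L.
MOPS: 0.92% w/v = 9.2 g/L → 9.2 × 0.531 L = 4.89 g
sodium citrate dihydrate: 1.03 g/L × 0.531 L = 0.55 g
copper sulfate pentahydrate: 10.7 mg/L × 0.531 L = 5.68 mg
galactose: 1.6% w/v = 16 g/L → 16 × 0.531 L = 8.50 g

MOPS 4.89 g; sodium citrate dihydrate 0.55 g; copper sulfate pentahydrate 5.68 mg; galactose 8.50 g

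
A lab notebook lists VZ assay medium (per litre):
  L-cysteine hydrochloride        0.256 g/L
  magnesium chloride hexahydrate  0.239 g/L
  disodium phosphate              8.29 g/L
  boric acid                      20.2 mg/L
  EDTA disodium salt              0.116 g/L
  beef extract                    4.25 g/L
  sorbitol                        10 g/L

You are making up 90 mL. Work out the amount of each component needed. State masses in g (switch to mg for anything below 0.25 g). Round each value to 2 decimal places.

Working volume: 90 mL = 0.09 L.
L-cysteine hydrochloride: 0.256 g/L × 0.09 L = 0.02304 g = 23.04 mg
magnesium chloride hexahydrate: 0.239 g/L × 0.09 L = 0.02151 g = 21.51 mg
disodium phosphate: 8.29 g/L × 0.09 L = 0.75 g
boric acid: 20.2 mg/L × 0.09 L = 1.82 mg
EDTA disodium salt: 0.116 g/L × 0.09 L = 0.01044 g = 10.44 mg
beef extract: 4.25 g/L × 0.09 L = 0.38 g
sorbitol: 10 g/L × 0.09 L = 0.90 g

L-cysteine hydrochloride 23.04 mg; magnesium chloride hexahydrate 21.51 mg; disodium phosphate 0.75 g; boric acid 1.82 mg; EDTA disodium salt 10.44 mg; beef extract 0.38 g; sorbitol 0.90 g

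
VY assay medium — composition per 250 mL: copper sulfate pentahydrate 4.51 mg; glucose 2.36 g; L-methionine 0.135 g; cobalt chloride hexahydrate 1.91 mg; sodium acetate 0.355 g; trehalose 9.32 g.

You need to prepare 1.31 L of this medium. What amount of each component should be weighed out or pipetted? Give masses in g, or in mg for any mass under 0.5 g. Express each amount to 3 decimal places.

Scale factor = 1310 mL / 250 mL = 5.24.
copper sulfate pentahydrate: 4.51 mg × (1310 mL / 250 mL) = 23.632 mg
glucose: 2.36 g × (1310 mL / 250 mL) = 12.366 g
L-methionine: 0.135 g × (1310 mL / 250 mL) = 0.707 g
cobalt chloride hexahydrate: 1.91 mg × (1310 mL / 250 mL) = 10.008 mg
sodium acetate: 0.355 g × (1310 mL / 250 mL) = 1.860 g
trehalose: 9.32 g × (1310 mL / 250 mL) = 48.837 g

copper sulfate pentahydrate 23.632 mg; glucose 12.366 g; L-methionine 0.707 g; cobalt chloride hexahydrate 10.008 mg; sodium acetate 1.860 g; trehalose 48.837 g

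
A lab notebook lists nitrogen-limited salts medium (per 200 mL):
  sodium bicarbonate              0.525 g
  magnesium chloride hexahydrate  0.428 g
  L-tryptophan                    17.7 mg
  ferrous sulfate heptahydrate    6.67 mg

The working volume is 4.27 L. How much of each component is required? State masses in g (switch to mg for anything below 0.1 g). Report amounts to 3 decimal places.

Scale factor = 4270 mL / 200 mL = 21.35.
sodium bicarbonate: 0.525 g × (4270 mL / 200 mL) = 11.209 g
magnesium chloride hexahydrate: 0.428 g × (4270 mL / 200 mL) = 9.138 g
L-tryptophan: 17.7 mg × (4270 mL / 200 mL) = 377.895 mg = 0.378 g
ferrous sulfate heptahydrate: 6.67 mg × (4270 mL / 200 mL) = 142.405 mg = 0.142 g

sodium bicarbonate 11.209 g; magnesium chloride hexahydrate 9.138 g; L-tryptophan 0.378 g; ferrous sulfate heptahydrate 0.142 g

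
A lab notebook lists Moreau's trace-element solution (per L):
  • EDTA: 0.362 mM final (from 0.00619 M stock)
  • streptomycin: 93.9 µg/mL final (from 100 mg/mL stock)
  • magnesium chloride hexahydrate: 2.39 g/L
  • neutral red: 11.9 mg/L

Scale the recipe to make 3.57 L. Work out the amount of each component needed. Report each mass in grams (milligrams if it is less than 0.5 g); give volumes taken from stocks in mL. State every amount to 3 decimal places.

EDTA 208.779 mL; streptomycin 3.352 mL; magnesium chloride hexahydrate 8.532 g; neutral red 42.483 mg

Scale factor relative to 1 L: 3.57.
EDTA: dilute stock: 0.362 mM × 3570 mL ÷ 6.19 mM = 208.779 mL
streptomycin: C1V1 = C2V2 → 93.9 µg/mL × 3570 mL ÷ 100000 µg/mL = 3.352 mL
magnesium chloride hexahydrate: 2.39 g/L × 3.57 L = 8.532 g
neutral red: 11.9 mg/L × 3.57 L = 42.483 mg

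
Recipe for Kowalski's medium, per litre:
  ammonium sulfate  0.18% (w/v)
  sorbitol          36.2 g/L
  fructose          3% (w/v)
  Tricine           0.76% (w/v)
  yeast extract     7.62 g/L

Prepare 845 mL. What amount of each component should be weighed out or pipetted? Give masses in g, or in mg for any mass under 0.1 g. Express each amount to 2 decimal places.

ammonium sulfate 1.52 g; sorbitol 30.59 g; fructose 25.35 g; Tricine 6.42 g; yeast extract 6.44 g

Scale factor relative to 1 L: 0.845.
ammonium sulfate: 0.18% w/v = 1.8 g/L → 1.8 × 0.845 L = 1.52 g
sorbitol: 36.2 g/L × 0.845 L = 30.59 g
fructose: 3% w/v = 30 g/L → 30 × 0.845 L = 25.35 g
Tricine: 0.76 g per 100 mL × 845 mL ÷ 100 = 6.42 g
yeast extract: 7.62 g/L × 0.845 L = 6.44 g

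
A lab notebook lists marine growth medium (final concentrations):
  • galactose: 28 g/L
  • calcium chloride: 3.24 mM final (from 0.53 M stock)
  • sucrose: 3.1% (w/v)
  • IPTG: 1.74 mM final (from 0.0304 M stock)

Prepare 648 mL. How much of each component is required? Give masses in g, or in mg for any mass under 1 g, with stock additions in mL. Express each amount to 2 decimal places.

Working volume: 648 mL = 0.648 L.
galactose: 28 g/L × 0.648 L = 18.14 g
calcium chloride: dilute stock: 3.24 mM × 648 mL ÷ 530 mM = 3.96 mL
sucrose: 3.1% w/v = 31 g/L → 31 × 0.648 L = 20.09 g
IPTG: V = C2·V2/C1 = 1.74 mM × 648 mL ÷ 30.4 mM = 37.09 mL

galactose 18.14 g; calcium chloride 3.96 mL; sucrose 20.09 g; IPTG 37.09 mL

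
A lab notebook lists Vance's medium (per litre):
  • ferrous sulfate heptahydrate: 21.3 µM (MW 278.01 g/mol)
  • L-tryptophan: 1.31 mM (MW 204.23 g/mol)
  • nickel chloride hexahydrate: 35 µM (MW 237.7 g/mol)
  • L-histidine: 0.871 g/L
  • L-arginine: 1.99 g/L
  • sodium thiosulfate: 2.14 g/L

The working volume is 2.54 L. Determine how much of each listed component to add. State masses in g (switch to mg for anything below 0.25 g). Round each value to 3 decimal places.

ferrous sulfate heptahydrate 15.041 mg; L-tryptophan 0.680 g; nickel chloride hexahydrate 21.132 mg; L-histidine 2.212 g; L-arginine 5.055 g; sodium thiosulfate 5.436 g

Working volume: 2.54 L.
ferrous sulfate heptahydrate: 21.3 µmol/L × 278.01 g/mol × 2.54 L ÷ 1000 = 15.041 mg
L-tryptophan: 1.31 mmol/L × 204.23 g/mol × 2.54 L ÷ 1000 = 0.680 g
nickel chloride hexahydrate: 35 µmol/L × 237.7 g/mol × 2.54 L ÷ 1000 = 21.132 mg
L-histidine: 0.871 g/L × 2.54 L = 2.212 g
L-arginine: 1.99 g/L × 2.54 L = 5.055 g
sodium thiosulfate: 2.14 g/L × 2.54 L = 5.436 g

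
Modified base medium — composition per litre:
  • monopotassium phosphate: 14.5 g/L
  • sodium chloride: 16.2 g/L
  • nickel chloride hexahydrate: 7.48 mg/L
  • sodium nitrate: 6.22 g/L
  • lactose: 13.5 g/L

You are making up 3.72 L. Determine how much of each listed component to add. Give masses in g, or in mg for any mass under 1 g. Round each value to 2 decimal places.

Scale factor relative to 1 L: 3.72.
monopotassium phosphate: 14.5 g/L × 3.72 L = 53.94 g
sodium chloride: 16.2 g/L × 3.72 L = 60.26 g
nickel chloride hexahydrate: 7.48 mg/L × 3.72 L = 27.83 mg
sodium nitrate: 6.22 g/L × 3.72 L = 23.14 g
lactose: 13.5 g/L × 3.72 L = 50.22 g

monopotassium phosphate 53.94 g; sodium chloride 60.26 g; nickel chloride hexahydrate 27.83 mg; sodium nitrate 23.14 g; lactose 50.22 g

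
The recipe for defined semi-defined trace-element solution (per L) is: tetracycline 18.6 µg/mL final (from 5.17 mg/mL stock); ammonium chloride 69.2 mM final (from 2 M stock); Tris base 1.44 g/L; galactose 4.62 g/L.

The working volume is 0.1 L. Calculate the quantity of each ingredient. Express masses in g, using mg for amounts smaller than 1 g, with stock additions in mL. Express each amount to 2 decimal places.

Working volume: 0.1 L.
tetracycline: dilute stock: 18.6 µg/mL × 100 mL ÷ 5170 µg/mL = 0.36 mL
ammonium chloride: V = C2·V2/C1 = 69.2 mM × 100 mL ÷ 2000 mM = 3.46 mL
Tris base: 1.44 g/L × 0.1 L = 0.144 g = 144.00 mg
galactose: 4.62 g/L × 0.1 L = 0.462 g = 462.00 mg

tetracycline 0.36 mL; ammonium chloride 3.46 mL; Tris base 144.00 mg; galactose 462.00 mg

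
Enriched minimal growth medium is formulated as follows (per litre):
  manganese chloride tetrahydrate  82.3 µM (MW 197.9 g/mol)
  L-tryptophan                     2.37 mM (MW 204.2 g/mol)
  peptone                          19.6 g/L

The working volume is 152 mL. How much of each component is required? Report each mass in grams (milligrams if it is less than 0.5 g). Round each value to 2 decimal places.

Scale factor relative to 1 L: 0.152.
manganese chloride tetrahydrate: 82.3 µmol/L × 197.9 g/mol × 0.152 L ÷ 1000 = 2.48 mg
L-tryptophan: 2.37 mmol/L × 204.2 mg/mmol × 0.152 L = 73.56 mg
peptone: 19.6 g/L × 0.152 L = 2.98 g

manganese chloride tetrahydrate 2.48 mg; L-tryptophan 73.56 mg; peptone 2.98 g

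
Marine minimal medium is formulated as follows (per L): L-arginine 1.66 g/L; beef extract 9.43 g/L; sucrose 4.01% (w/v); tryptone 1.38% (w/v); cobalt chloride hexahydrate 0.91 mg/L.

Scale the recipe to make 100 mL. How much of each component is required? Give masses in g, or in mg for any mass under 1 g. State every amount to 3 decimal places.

L-arginine 166.000 mg; beef extract 943.000 mg; sucrose 4.010 g; tryptone 1.380 g; cobalt chloride hexahydrate 0.091 mg

Scale factor relative to 1 L: 0.1.
L-arginine: 1.66 g/L × 0.1 L = 0.166 g = 166.000 mg
beef extract: 9.43 g/L × 0.1 L = 0.943 g = 943.000 mg
sucrose: 4.01 g per 100 mL × 100 mL ÷ 100 = 4.010 g
tryptone: 1.38% w/v = 13.8 g/L → 13.8 × 0.1 L = 1.380 g
cobalt chloride hexahydrate: 0.91 mg/L × 0.1 L = 0.091 mg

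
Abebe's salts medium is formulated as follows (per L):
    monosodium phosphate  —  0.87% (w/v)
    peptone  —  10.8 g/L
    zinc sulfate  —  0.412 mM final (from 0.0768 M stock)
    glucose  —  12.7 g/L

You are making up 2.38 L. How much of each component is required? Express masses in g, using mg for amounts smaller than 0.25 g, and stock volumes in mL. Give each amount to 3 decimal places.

Working volume: 2.38 L.
monosodium phosphate: 0.87 g per 100 mL × 2380 mL ÷ 100 = 20.706 g
peptone: 10.8 g/L × 2.38 L = 25.704 g
zinc sulfate: V = C2·V2/C1 = 0.412 mM × 2380 mL ÷ 76.8 mM = 12.768 mL
glucose: 12.7 g/L × 2.38 L = 30.226 g

monosodium phosphate 20.706 g; peptone 25.704 g; zinc sulfate 12.768 mL; glucose 30.226 g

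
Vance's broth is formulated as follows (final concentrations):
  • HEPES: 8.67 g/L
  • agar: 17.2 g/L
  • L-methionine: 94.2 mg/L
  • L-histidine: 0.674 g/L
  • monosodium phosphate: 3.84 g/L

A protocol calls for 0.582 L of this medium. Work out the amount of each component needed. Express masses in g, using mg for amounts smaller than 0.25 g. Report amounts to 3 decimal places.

Scale factor relative to 1 L: 0.582.
HEPES: 8.67 g/L × 0.582 L = 5.046 g
agar: 17.2 g/L × 0.582 L = 10.010 g
L-methionine: 94.2 mg/L × 0.582 L = 54.824 mg
L-histidine: 0.674 g/L × 0.582 L = 0.392 g
monosodium phosphate: 3.84 g/L × 0.582 L = 2.235 g

HEPES 5.046 g; agar 10.010 g; L-methionine 54.824 mg; L-histidine 0.392 g; monosodium phosphate 2.235 g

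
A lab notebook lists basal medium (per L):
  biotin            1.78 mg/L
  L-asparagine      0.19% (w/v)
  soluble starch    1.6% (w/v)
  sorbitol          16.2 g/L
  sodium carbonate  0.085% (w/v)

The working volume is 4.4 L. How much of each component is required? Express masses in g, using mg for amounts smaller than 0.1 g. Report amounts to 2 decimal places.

biotin 7.83 mg; L-asparagine 8.36 g; soluble starch 70.40 g; sorbitol 71.28 g; sodium carbonate 3.74 g

Working volume: 4.4 L.
biotin: 1.78 mg/L × 4.4 L = 7.83 mg
L-asparagine: 0.19 g per 100 mL × 4400 mL ÷ 100 = 8.36 g
soluble starch: 1.6 g per 100 mL × 4400 mL ÷ 100 = 70.40 g
sorbitol: 16.2 g/L × 4.4 L = 71.28 g
sodium carbonate: 0.085 g per 100 mL × 4400 mL ÷ 100 = 3.74 g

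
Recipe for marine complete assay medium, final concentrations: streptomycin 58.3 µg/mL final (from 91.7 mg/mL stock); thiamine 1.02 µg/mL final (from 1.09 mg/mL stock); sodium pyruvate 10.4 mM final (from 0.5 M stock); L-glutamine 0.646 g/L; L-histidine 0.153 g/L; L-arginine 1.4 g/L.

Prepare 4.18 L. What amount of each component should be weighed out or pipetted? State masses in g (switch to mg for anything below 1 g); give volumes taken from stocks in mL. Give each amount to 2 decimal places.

streptomycin 2.66 mL; thiamine 3.91 mL; sodium pyruvate 86.94 mL; L-glutamine 2.70 g; L-histidine 639.54 mg; L-arginine 5.85 g

Scale factor relative to 1 L: 4.18.
streptomycin: dilute stock: 58.3 µg/mL × 4180 mL ÷ 91700 µg/mL = 2.66 mL
thiamine: C1V1 = C2V2 → 1.02 µg/mL × 4180 mL ÷ 1090 µg/mL = 3.91 mL
sodium pyruvate: C1V1 = C2V2 → 10.4 mM × 4180 mL ÷ 500 mM = 86.94 mL
L-glutamine: 0.646 g/L × 4.18 L = 2.70 g
L-histidine: 0.153 g/L × 4.18 L = 0.63954 g = 639.54 mg
L-arginine: 1.4 g/L × 4.18 L = 5.85 g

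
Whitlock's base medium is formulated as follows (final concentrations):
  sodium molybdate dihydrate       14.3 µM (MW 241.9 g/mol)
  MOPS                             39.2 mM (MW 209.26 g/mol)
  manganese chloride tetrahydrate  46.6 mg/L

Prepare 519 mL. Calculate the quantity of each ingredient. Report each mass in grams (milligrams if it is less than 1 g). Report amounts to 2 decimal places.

sodium molybdate dihydrate 1.80 mg; MOPS 4.26 g; manganese chloride tetrahydrate 24.19 mg

Scale factor relative to 1 L: 0.519.
sodium molybdate dihydrate: 14.3 µmol/L × 241.9 g/mol × 0.519 L ÷ 1000 = 1.80 mg
MOPS: 39.2 mmol/L × 209.26 g/mol × 0.519 L ÷ 1000 = 4.26 g
manganese chloride tetrahydrate: 46.6 mg/L × 0.519 L = 24.19 mg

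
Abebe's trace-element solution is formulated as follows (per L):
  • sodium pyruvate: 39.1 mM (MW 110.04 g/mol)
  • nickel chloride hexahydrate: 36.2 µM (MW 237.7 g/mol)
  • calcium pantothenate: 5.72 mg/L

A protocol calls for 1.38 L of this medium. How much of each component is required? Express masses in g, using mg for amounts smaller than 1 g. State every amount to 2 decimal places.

sodium pyruvate 5.94 g; nickel chloride hexahydrate 11.87 mg; calcium pantothenate 7.89 mg

Working volume: 1.38 L.
sodium pyruvate: 39.1 mmol/L × 110.04 g/mol × 1.38 L ÷ 1000 = 5.94 g
nickel chloride hexahydrate: 36.2 µmol/L × 237.7 g/mol × 1.38 L ÷ 1000 = 11.87 mg
calcium pantothenate: 5.72 mg/L × 1.38 L = 7.89 mg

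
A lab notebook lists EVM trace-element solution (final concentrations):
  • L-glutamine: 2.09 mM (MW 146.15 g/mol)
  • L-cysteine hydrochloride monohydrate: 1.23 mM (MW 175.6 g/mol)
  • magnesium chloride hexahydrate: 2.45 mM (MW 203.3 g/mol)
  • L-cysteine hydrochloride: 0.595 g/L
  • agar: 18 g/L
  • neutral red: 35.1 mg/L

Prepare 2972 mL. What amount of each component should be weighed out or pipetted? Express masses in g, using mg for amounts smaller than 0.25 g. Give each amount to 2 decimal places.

L-glutamine 0.91 g; L-cysteine hydrochloride monohydrate 0.64 g; magnesium chloride hexahydrate 1.48 g; L-cysteine hydrochloride 1.77 g; agar 53.50 g; neutral red 104.32 mg

Scale factor relative to 1 L: 2.972.
L-glutamine: 2.09 mmol/L × 146.15 g/mol × 2.972 L ÷ 1000 = 0.91 g
L-cysteine hydrochloride monohydrate: 1.23 mmol/L × 175.6 g/mol × 2.972 L ÷ 1000 = 0.64 g
magnesium chloride hexahydrate: 2.45 mmol/L × 203.3 g/mol × 2.972 L ÷ 1000 = 1.48 g
L-cysteine hydrochloride: 0.595 g/L × 2.972 L = 1.77 g
agar: 18 g/L × 2.972 L = 53.50 g
neutral red: 35.1 mg/L × 2.972 L = 104.32 mg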